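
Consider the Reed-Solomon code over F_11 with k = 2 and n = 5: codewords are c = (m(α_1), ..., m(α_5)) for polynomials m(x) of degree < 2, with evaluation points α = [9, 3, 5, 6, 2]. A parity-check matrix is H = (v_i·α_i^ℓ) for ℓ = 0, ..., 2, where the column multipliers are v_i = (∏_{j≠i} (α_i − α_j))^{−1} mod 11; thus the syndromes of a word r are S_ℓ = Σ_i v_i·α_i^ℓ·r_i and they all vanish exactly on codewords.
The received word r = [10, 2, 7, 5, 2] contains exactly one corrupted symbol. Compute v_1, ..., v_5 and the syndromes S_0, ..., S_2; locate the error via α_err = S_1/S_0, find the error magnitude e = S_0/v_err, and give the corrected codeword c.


S = (3, 9, 5), error at position 2, error magnitude e = 2, c = [10, 0, 7, 5, 2].

Step 1: column multipliers v_i = (∏_{j≠i}(α_i − α_j))^{−1} mod 11.
  i = 1 (α = 9): (9−3)(9−5)(9−6)(9−2) = 6·4·3·7 = 504 ≡ 9, so v_1 = 9^{−1} = 5 (mod 11).
  i = 2 (α = 3): (3−9)(3−5)(3−6)(3−2) = (−6)·(−2)·(−3)·1 = −36 ≡ 8, so v_2 = 8^{−1} = 7 (mod 11).
  i = 3 (α = 5): (5−9)(5−3)(5−6)(5−2) = (−4)·2·(−1)·3 = 24 ≡ 2, so v_3 = 2^{−1} = 6 (mod 11).
  i = 4 (α = 6): (6−9)(6−3)(6−5)(6−2) = (−3)·3·1·4 = −36 ≡ 8, so v_4 = 8^{−1} = 7 (mod 11).
  i = 5 (α = 2): (2−9)(2−3)(2−5)(2−6) = (−7)·(−1)·(−3)·(−4) = 84 ≡ 7, so v_5 = 7^{−1} = 8 (mod 11).
  v = [5, 7, 6, 7, 8].
Step 2: syndromes of r = [10, 2, 7, 5, 2] (all sums mod 11).
  S_0 = Σ v_i r_i = 5·10 + 7·2 + 6·7 + 7·5 + 8·2 = 157 ≡ 3.
  S_1 = Σ v_i α_i r_i = 5·9·10 + 7·3·2 + 6·5·7 + 7·6·5 + 8·2·2 = 944 ≡ 9.
  α_i^2 mod 11 = [4, 9, 3, 3, 4].
  S_2 = Σ v_i α_i^2 r_i = 5·4·10 + 7·9·2 + 6·3·7 + 7·3·5 + 8·4·2 = 621 ≡ 5.
  S = (3, 9, 5) ≠ 0, so r is not a codeword (an error is present).
Step 3: locate the error. For a single error e at position i, S_ℓ = v_i·e·α_i^ℓ, so α_err = S_1/S_0.
  S_0^{−1} = 3^{−1} = 4 (mod 11), so α_err = 9·4 = 36 ≡ 3 = α_2. Error position i = 2.
  Consistency check: S_2/S_1 = 5·5 = 25 ≡ 3 = α_err ✓ (single-error assumption holds).
Step 4: error magnitude e = S_0/v_2 = S_0·∏_{j≠2}(α_2 − α_j) = 3·8 = 24 ≡ 2 (mod 11).
Step 5: correct position 2: c_2 = r_2 − e = 2 − 2 ≡ 0 (mod 11). Hence c = [10, 0, 7, 5, 2].
  Check: interpolating c through the α_i gives m(x) = 6 + 9·x (degree < 2) with m(α_i) = c_i for every i, so c is indeed a codeword.


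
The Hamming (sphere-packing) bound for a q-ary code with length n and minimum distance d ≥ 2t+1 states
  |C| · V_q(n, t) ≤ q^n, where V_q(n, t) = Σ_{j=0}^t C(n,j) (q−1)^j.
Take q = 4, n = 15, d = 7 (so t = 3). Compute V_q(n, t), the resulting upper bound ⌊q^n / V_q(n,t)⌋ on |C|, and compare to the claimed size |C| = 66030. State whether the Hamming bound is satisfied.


V_q(n, t) = 13276, q^n = 1073741824, Hamming bound = 80878, |C| = 66030 ≤ bound (satisfied).

Step 1: Compute V_q(n, t) = Σ_{j=0}^3 C(n, j) (q−1)^j.
  j = 0: C(15,0)·(3)^0 = 1·1 = 1.
  j = 1: C(15,1)·(3)^1 = 15·3 = 45.
  j = 2: C(15,2)·(3)^2 = 105·9 = 945.
  j = 3: C(15,3)·(3)^3 = 455·27 = 12285.
  V_q(n, t) = 1 + 45 + 945 + 12285 = 13276.
Step 2: q^n = 4^15 = 1073741824.
Step 3: Hamming bound ⌊q^n / V_q(n,t)⌋ = ⌊1073741824/13276⌋ = 80878.
Step 4: Compare |C| = 66030 to 80878: satisfied.
The claimed |C| lies below the Hamming bound.


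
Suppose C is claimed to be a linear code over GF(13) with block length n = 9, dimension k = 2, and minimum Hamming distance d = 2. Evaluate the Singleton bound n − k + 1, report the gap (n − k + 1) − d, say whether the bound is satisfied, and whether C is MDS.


Singleton RHS = n − k + 1 = 8, slack = 6, bound satisfied, not MDS.

Singleton bound: d ≤ n − k + 1.
Here n = 9, k = 2, so n − k + 1 = 8.
Given d = 2, check d ≤ 8: YES.
Slack = (n − k + 1) − d = 6.
The code is NOT MDS (slack = 6 > 0).
Description: the claimed parameters are [9, 2, 2]_13; such a code would be non-MDS.


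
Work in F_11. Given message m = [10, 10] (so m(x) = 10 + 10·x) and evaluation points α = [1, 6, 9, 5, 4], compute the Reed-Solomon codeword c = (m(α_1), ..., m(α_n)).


c = [9, 4, 1, 5, 6]

Message polynomial: m(x) = 10 + 10·x (mod 11).
For each evaluation point α_i, compute m(α_i) mod 11:
  α_1 = 1: Horner steps 10 → 9, so m(1) = 9.
  α_2 = 6: Horner steps 10 → 4, so m(6) = 4.
  α_3 = 9: Horner steps 10 → 1, so m(9) = 1.
  α_4 = 5: Horner steps 10 → 5, so m(5) = 5.
  α_5 = 4: Horner steps 10 → 6, so m(4) = 6.
Codeword c = [9, 4, 1, 5, 6] ∈ F_11^5.


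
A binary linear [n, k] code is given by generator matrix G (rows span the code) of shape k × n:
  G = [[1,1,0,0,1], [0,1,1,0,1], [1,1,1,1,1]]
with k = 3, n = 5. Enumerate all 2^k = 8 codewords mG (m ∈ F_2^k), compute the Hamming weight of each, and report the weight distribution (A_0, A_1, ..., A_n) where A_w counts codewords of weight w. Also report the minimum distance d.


Weight distribution: A_0 = 1, A_2 = 3, A_3 = 3, A_5 = 1. Minimum distance d = 2.

Enumerate all 2^3 = 8 messages m ∈ F_2^3.
For each, compute codeword c = mG in F_2^5, then tally its weight.
  m = 000 → c = 00000, weight = 0.
  m = 100 → c = 11001, weight = 3.
  m = 010 → c = 01101, weight = 3.
  m = 110 → c = 10100, weight = 2.
  m = 001 → c = 11111, weight = 5.
  m = 101 → c = 00110, weight = 2.
  m = 011 → c = 10010, weight = 2.
  m = 111 → c = 01011, weight = 3.
Tally weights:
  weight 0: 1 codewords.
  weight 2: 3 codewords.
  weight 3: 3 codewords.
  weight 5: 1 codewords.
Minimum distance d = smallest w > 0 with A_w > 0 = 2.
Sanity: Σ A_w = 8 = 2^3 = 8 ✓.


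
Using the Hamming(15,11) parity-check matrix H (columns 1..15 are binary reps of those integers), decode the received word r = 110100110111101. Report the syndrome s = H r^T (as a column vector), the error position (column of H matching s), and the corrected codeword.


s = (0, 1, 1, 1)^T, error position = 7, corrected codeword c = 110100010111101

Compute s = H r^T mod 2 one row at a time:
  s_1 = 1 + 0 + 1 + 1 + 1 + 1 + 0 + 1 = 6 ≡ 0 (mod 2).
  s_2 = 1 + 0 + 0 + 1 + 1 + 1 + 0 + 1 = 5 ≡ 1 (mod 2).
  s_3 = 1 + 0 + 0 + 1 + 1 + 1 + 0 + 1 = 5 ≡ 1 (mod 2).
  s_4 = 1 + 0 + 0 + 1 + 0 + 1 + 1 + 1 = 5 ≡ 1 (mod 2).
s = (0, 1, 1, 1)^T — this equals column 7 of H (binary 0111), so error is at position 7.
Correct: flip bit 7 of r = 110100110111101 to get c = 110100010111101.


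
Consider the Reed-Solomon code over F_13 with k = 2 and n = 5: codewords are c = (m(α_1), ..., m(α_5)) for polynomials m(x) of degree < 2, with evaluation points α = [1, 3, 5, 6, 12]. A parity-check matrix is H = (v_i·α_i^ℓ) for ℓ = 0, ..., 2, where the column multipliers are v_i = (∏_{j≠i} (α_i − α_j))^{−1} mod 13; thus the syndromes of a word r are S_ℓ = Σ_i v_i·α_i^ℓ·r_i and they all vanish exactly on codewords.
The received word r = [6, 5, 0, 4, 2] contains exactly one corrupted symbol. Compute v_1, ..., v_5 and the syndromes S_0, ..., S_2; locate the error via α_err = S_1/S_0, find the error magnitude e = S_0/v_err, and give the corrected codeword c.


S = (2, 2, 2), error at position 1, error magnitude e = 9, c = [10, 5, 0, 4, 2].

Step 1: column multipliers v_i = (∏_{j≠i}(α_i − α_j))^{−1} mod 13.
  i = 1 (α = 1): (1−3)(1−5)(1−6)(1−12) = (−2)·(−4)·(−5)·(−11) = 440 ≡ 11, so v_1 = 11^{−1} = 6 (mod 13).
  i = 2 (α = 3): (3−1)(3−5)(3−6)(3−12) = 2·(−2)·(−3)·(−9) = −108 ≡ 9, so v_2 = 9^{−1} = 3 (mod 13).
  i = 3 (α = 5): (5−1)(5−3)(5−6)(5−12) = 4·2·(−1)·(−7) = 56 ≡ 4, so v_3 = 4^{−1} = 10 (mod 13).
  i = 4 (α = 6): (6−1)(6−3)(6−5)(6−12) = 5·3·1·(−6) = −90 ≡ 1, so v_4 = 1^{−1} = 1 (mod 13).
  i = 5 (α = 12): (12−1)(12−3)(12−5)(12−6) = 11·9·7·6 = 4158 ≡ 11, so v_5 = 11^{−1} = 6 (mod 13).
  v = [6, 3, 10, 1, 6].
Step 2: syndromes of r = [6, 5, 0, 4, 2] (all sums mod 13).
  S_0 = Σ v_i r_i = 6·6 + 3·5 + 10·0 + 1·4 + 6·2 = 67 ≡ 2.
  S_1 = Σ v_i α_i r_i = 6·1·6 + 3·3·5 + 10·5·0 + 1·6·4 + 6·12·2 = 249 ≡ 2.
  α_i^2 mod 13 = [1, 9, 12, 10, 1].
  S_2 = Σ v_i α_i^2 r_i = 6·1·6 + 3·9·5 + 10·12·0 + 1·10·4 + 6·1·2 = 223 ≡ 2.
  S = (2, 2, 2) ≠ 0, so r is not a codeword (an error is present).
Step 3: locate the error. For a single error e at position i, S_ℓ = v_i·e·α_i^ℓ, so α_err = S_1/S_0.
  S_0^{−1} = 2^{−1} = 7 (mod 13), so α_err = 2·7 = 14 ≡ 1 = α_1. Error position i = 1.
  Consistency check: S_2/S_1 = 2·7 = 14 ≡ 1 = α_err ✓ (single-error assumption holds).
Step 4: error magnitude e = S_0/v_1 = S_0·∏_{j≠1}(α_1 − α_j) = 2·11 = 22 ≡ 9 (mod 13).
Step 5: correct position 1: c_1 = r_1 − e = 6 − 9 ≡ 10 (mod 13). Hence c = [10, 5, 0, 4, 2].
  Check: interpolating c through the α_i gives m(x) = 6 + 4·x (degree < 2) with m(α_i) = c_i for every i, so c is indeed a codeword.


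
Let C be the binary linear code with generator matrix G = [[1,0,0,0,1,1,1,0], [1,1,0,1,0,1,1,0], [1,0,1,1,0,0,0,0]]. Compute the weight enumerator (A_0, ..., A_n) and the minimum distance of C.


Weight distribution: A_0 = 1, A_3 = 2, A_4 = 3, A_5 = 2. Minimum distance d = 3.

Enumerate all 2^3 = 8 messages m ∈ F_2^3.
For each, compute codeword c = mG in F_2^8, then tally its weight.
  m = 000 → c = 00000000, weight = 0.
  m = 100 → c = 10001110, weight = 4.
  m = 010 → c = 11010110, weight = 5.
  m = 110 → c = 01011000, weight = 3.
  m = 001 → c = 10110000, weight = 3.
  m = 101 → c = 00111110, weight = 5.
  m = 011 → c = 01100110, weight = 4.
  m = 111 → c = 11101000, weight = 4.
Tally weights:
  weight 0: 1 codewords.
  weight 3: 2 codewords.
  weight 4: 3 codewords.
  weight 5: 2 codewords.
Minimum distance d = smallest w > 0 with A_w > 0 = 3.
Sanity: Σ A_w = 8 = 2^3 = 8 ✓.


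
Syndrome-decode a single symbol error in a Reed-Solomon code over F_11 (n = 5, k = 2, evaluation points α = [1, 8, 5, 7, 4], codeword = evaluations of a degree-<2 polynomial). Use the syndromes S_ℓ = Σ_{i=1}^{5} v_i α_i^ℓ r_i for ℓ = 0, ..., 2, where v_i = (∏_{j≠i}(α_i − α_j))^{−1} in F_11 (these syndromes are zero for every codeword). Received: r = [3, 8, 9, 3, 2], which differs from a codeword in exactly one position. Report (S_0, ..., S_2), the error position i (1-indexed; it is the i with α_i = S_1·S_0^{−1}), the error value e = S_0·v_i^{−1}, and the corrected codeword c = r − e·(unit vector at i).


S = (3, 10, 4), error at position 4, error magnitude e = 2, c = [3, 8, 9, 1, 2].

Step 1: column multipliers v_i = (∏_{j≠i}(α_i − α_j))^{−1} mod 11.
  i = 1 (α = 1): (1−8)(1−5)(1−7)(1−4) = (−7)·(−4)·(−6)·(−3) = 504 ≡ 9, so v_1 = 9^{−1} = 5 (mod 11).
  i = 2 (α = 8): (8−1)(8−5)(8−7)(8−4) = 7·3·1·4 = 84 ≡ 7, so v_2 = 7^{−1} = 8 (mod 11).
  i = 3 (α = 5): (5−1)(5−8)(5−7)(5−4) = 4·(−3)·(−2)·1 = 24 ≡ 2, so v_3 = 2^{−1} = 6 (mod 11).
  i = 4 (α = 7): (7−1)(7−8)(7−5)(7−4) = 6·(−1)·2·3 = −36 ≡ 8, so v_4 = 8^{−1} = 7 (mod 11).
  i = 5 (α = 4): (4−1)(4−8)(4−5)(4−7) = 3·(−4)·(−1)·(−3) = −36 ≡ 8, so v_5 = 8^{−1} = 7 (mod 11).
  v = [5, 8, 6, 7, 7].
Step 2: syndromes of r = [3, 8, 9, 3, 2] (all sums mod 11).
  S_0 = Σ v_i r_i = 5·3 + 8·8 + 6·9 + 7·3 + 7·2 = 168 ≡ 3.
  S_1 = Σ v_i α_i r_i = 5·1·3 + 8·8·8 + 6·5·9 + 7·7·3 + 7·4·2 = 1000 ≡ 10.
  α_i^2 mod 11 = [1, 9, 3, 5, 5].
  S_2 = Σ v_i α_i^2 r_i = 5·1·3 + 8·9·8 + 6·3·9 + 7·5·3 + 7·5·2 = 928 ≡ 4.
  S = (3, 10, 4) ≠ 0, so r is not a codeword (an error is present).
Step 3: locate the error. For a single error e at position i, S_ℓ = v_i·e·α_i^ℓ, so α_err = S_1/S_0.
  S_0^{−1} = 3^{−1} = 4 (mod 11), so α_err = 10·4 = 40 ≡ 7 = α_4. Error position i = 4.
  Consistency check: S_2/S_1 = 4·10 = 40 ≡ 7 = α_err ✓ (single-error assumption holds).
Step 4: error magnitude e = S_0/v_4 = S_0·∏_{j≠4}(α_4 − α_j) = 3·8 = 24 ≡ 2 (mod 11).
Step 5: correct position 4: c_4 = r_4 − e = 3 − 2 ≡ 1 (mod 11). Hence c = [3, 8, 9, 1, 2].
  Check: interpolating c through the α_i gives m(x) = 7 + 7·x (degree < 2) with m(α_i) = c_i for every i, so c is indeed a codeword.


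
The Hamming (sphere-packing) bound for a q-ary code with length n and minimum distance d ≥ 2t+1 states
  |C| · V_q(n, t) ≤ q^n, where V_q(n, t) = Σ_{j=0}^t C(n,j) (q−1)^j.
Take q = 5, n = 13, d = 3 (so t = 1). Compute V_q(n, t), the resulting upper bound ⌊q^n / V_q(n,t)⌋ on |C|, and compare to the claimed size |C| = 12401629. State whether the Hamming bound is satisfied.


V_q(n, t) = 53, q^n = 1220703125, Hamming bound = 23032134, |C| = 12401629 ≤ bound (satisfied).

Step 1: Compute V_q(n, t) = Σ_{j=0}^1 C(n, j) (q−1)^j.
  j = 0: C(13,0)·(4)^0 = 1·1 = 1.
  j = 1: C(13,1)·(4)^1 = 13·4 = 52.
  V_q(n, t) = 1 + 52 = 53.
Step 2: q^n = 5^13 = 1220703125.
Step 3: Hamming bound ⌊q^n / V_q(n,t)⌋ = ⌊1220703125/53⌋ = 23032134.
Step 4: Compare |C| = 12401629 to 23032134: satisfied.
The claimed |C| lies below the Hamming bound.


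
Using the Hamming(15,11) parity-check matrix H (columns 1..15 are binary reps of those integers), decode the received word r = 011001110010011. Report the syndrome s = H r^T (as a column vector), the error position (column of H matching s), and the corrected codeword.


s = (0, 0, 1, 0)^T, error position = 2, corrected codeword c = 001001110010011

Compute s = H r^T mod 2 one row at a time:
  s_1 = 1 + 0 + 0 + 1 + 0 + 0 + 1 + 1 = 4 ≡ 0 (mod 2).
  s_2 = 0 + 0 + 1 + 1 + 0 + 0 + 1 + 1 = 4 ≡ 0 (mod 2).
  s_3 = 1 + 1 + 1 + 1 + 0 + 1 + 1 + 1 = 7 ≡ 1 (mod 2).
  s_4 = 0 + 1 + 0 + 1 + 0 + 1 + 0 + 1 = 4 ≡ 0 (mod 2).
s = (0, 0, 1, 0)^T — this equals column 2 of H (binary 0010), so error is at position 2.
Correct: flip bit 2 of r = 011001110010011 to get c = 001001110010011.


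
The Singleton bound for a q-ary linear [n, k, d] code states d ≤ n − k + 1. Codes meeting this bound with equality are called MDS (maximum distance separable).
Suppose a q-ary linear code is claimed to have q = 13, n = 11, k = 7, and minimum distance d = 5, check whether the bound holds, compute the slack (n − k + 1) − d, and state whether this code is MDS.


Singleton RHS = n − k + 1 = 5, slack = 0, bound satisfied, MDS.

Singleton bound: d ≤ n − k + 1.
Here n = 11, k = 7, so n − k + 1 = 5.
Given d = 5, check d ≤ 5: YES.
Slack = (n − k + 1) − d = 0.
The code is MDS (slack = 0).
Description: the claimed parameters are [11, 7, 5]_13; such a code would be MDS (meets Singleton bound).


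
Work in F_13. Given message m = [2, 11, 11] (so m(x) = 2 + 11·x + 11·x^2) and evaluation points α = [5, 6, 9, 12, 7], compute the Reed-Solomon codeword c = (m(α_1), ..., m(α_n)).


c = [7, 9, 4, 2, 7]

Message polynomial: m(x) = 2 + 11·x + 11·x^2 (mod 13).
For each evaluation point α_i, compute m(α_i) mod 13:
  α_1 = 5: Horner steps 11 → 1 → 7, so m(5) = 7.
  α_2 = 6: Horner steps 11 → 12 → 9, so m(6) = 9.
  α_3 = 9: Horner steps 11 → 6 → 4, so m(9) = 4.
  α_4 = 12: Horner steps 11 → 0 → 2, so m(12) = 2.
  α_5 = 7: Horner steps 11 → 10 → 7, so m(7) = 7.
Codeword c = [7, 9, 4, 2, 7] ∈ F_13^5.


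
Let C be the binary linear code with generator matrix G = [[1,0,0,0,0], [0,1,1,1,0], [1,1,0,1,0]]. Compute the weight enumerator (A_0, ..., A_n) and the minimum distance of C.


Weight distribution: A_0 = 1, A_1 = 2, A_2 = 2, A_3 = 2, A_4 = 1. Minimum distance d = 1.

Enumerate all 2^3 = 8 messages m ∈ F_2^3.
For each, compute codeword c = mG in F_2^5, then tally its weight.
  m = 000 → c = 00000, weight = 0.
  m = 100 → c = 10000, weight = 1.
  m = 010 → c = 01110, weight = 3.
  m = 110 → c = 11110, weight = 4.
  m = 001 → c = 11010, weight = 3.
  m = 101 → c = 01010, weight = 2.
  m = 011 → c = 10100, weight = 2.
  m = 111 → c = 00100, weight = 1.
Tally weights:
  weight 0: 1 codewords.
  weight 1: 2 codewords.
  weight 2: 2 codewords.
  weight 3: 2 codewords.
  weight 4: 1 codewords.
Minimum distance d = smallest w > 0 with A_w > 0 = 1.
Sanity: Σ A_w = 8 = 2^3 = 8 ✓.


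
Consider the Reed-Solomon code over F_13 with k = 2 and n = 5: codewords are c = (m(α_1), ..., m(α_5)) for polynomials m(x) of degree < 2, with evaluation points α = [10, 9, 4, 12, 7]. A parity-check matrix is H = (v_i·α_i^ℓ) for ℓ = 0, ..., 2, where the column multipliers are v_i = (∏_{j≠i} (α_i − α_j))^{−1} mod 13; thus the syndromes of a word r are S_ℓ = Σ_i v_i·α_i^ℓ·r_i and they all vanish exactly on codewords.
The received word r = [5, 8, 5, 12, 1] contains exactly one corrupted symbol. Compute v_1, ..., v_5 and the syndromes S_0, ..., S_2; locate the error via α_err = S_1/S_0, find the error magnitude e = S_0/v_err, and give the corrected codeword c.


S = (12, 9, 10), error at position 3, error magnitude e = 8, c = [5, 8, 10, 12, 1].

Step 1: column multipliers v_i = (∏_{j≠i}(α_i − α_j))^{−1} mod 13.
  i = 1 (α = 10): (10−9)(10−4)(10−12)(10−7) = 1·6·(−2)·3 = −36 ≡ 3, so v_1 = 3^{−1} = 9 (mod 13).
  i = 2 (α = 9): (9−10)(9−4)(9−12)(9−7) = (−1)·5·(−3)·2 = 30 ≡ 4, so v_2 = 4^{−1} = 10 (mod 13).
  i = 3 (α = 4): (4−10)(4−9)(4−12)(4−7) = (−6)·(−5)·(−8)·(−3) = 720 ≡ 5, so v_3 = 5^{−1} = 8 (mod 13).
  i = 4 (α = 12): (12−10)(12−9)(12−4)(12−7) = 2·3·8·5 = 240 ≡ 6, so v_4 = 6^{−1} = 11 (mod 13).
  i = 5 (α = 7): (7−10)(7−9)(7−4)(7−12) = (−3)·(−2)·3·(−5) = −90 ≡ 1, so v_5 = 1^{−1} = 1 (mod 13).
  v = [9, 10, 8, 11, 1].
Step 2: syndromes of r = [5, 8, 5, 12, 1] (all sums mod 13).
  S_0 = Σ v_i r_i = 9·5 + 10·8 + 8·5 + 11·12 + 1·1 = 298 ≡ 12.
  S_1 = Σ v_i α_i r_i = 9·10·5 + 10·9·8 + 8·4·5 + 11·12·12 + 1·7·1 = 2921 ≡ 9.
  α_i^2 mod 13 = [9, 3, 3, 1, 10].
  S_2 = Σ v_i α_i^2 r_i = 9·9·5 + 10·3·8 + 8·3·5 + 11·1·12 + 1·10·1 = 907 ≡ 10.
  S = (12, 9, 10) ≠ 0, so r is not a codeword (an error is present).
Step 3: locate the error. For a single error e at position i, S_ℓ = v_i·e·α_i^ℓ, so α_err = S_1/S_0.
  S_0^{−1} = 12^{−1} = 12 (mod 13), so α_err = 9·12 = 108 ≡ 4 = α_3. Error position i = 3.
  Consistency check: S_2/S_1 = 10·3 = 30 ≡ 4 = α_err ✓ (single-error assumption holds).
Step 4: error magnitude e = S_0/v_3 = S_0·∏_{j≠3}(α_3 − α_j) = 12·5 = 60 ≡ 8 (mod 13).
Step 5: correct position 3: c_3 = r_3 − e = 5 − 8 ≡ 10 (mod 13). Hence c = [5, 8, 10, 12, 1].
  Check: interpolating c through the α_i gives m(x) = 9 + 10·x (degree < 2) with m(α_i) = c_i for every i, so c is indeed a codeword.


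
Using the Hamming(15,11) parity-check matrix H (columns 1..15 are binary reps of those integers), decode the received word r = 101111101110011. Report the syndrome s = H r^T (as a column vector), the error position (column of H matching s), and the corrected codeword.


s = (1, 0, 1, 1)^T, error position = 11, corrected codeword c = 101111101100011

Compute s = H r^T mod 2 one row at a time:
  s_1 = 0 + 1 + 1 + 1 + 0 + 0 + 1 + 1 = 5 ≡ 1 (mod 2).
  s_2 = 1 + 1 + 1 + 1 + 0 + 0 + 1 + 1 = 6 ≡ 0 (mod 2).
  s_3 = 0 + 1 + 1 + 1 + 1 + 1 + 1 + 1 = 7 ≡ 1 (mod 2).
  s_4 = 1 + 1 + 1 + 1 + 1 + 1 + 0 + 1 = 7 ≡ 1 (mod 2).
s = (1, 0, 1, 1)^T — this equals column 11 of H (binary 1011), so error is at position 11.
Correct: flip bit 11 of r = 101111101110011 to get c = 101111101100011.


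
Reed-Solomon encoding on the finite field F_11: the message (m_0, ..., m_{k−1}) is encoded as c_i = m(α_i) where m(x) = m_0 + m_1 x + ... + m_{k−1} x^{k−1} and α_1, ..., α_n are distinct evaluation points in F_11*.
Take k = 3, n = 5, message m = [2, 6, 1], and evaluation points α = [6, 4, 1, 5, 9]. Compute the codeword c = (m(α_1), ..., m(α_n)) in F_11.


c = [8, 9, 9, 2, 5]

Message polynomial: m(x) = 2 + 6·x + 1·x^2 (mod 11).
For each evaluation point α_i, compute m(α_i) mod 11:
  α_1 = 6: Horner steps 1 → 1 → 8, so m(6) = 8.
  α_2 = 4: Horner steps 1 → 10 → 9, so m(4) = 9.
  α_3 = 1: Horner steps 1 → 7 → 9, so m(1) = 9.
  α_4 = 5: Horner steps 1 → 0 → 2, so m(5) = 2.
  α_5 = 9: Horner steps 1 → 4 → 5, so m(9) = 5.
Codeword c = [8, 9, 9, 2, 5] ∈ F_11^5.


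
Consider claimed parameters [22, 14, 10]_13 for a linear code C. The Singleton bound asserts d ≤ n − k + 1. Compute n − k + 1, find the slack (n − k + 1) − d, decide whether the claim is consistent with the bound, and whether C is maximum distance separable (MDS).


Singleton RHS = n − k + 1 = 9, slack = -1, bound violated (no such code; not MDS).

Singleton bound: d ≤ n − k + 1.
Here n = 22, k = 14, so n − k + 1 = 9.
Given d = 10, check d ≤ 9: NO.
Slack = (n − k + 1) − d = -1.
The slack is negative: d = 10 exceeds n − k + 1 = 9 by 1, so the Singleton bound is violated and no linear [22, 14, 10]_13 code can exist. In particular it is not MDS (MDS requires d = n − k + 1 exactly).
Description: the claimed parameters are [22, 14, 10]_13; such a code would be impossible (violates the Singleton bound).


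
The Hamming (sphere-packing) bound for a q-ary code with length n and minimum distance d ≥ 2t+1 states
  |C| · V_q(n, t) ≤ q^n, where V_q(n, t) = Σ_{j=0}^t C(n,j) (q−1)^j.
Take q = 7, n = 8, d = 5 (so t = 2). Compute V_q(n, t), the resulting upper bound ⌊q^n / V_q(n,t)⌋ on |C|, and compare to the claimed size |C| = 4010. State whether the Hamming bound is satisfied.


V_q(n, t) = 1057, q^n = 5764801, Hamming bound = 5453, |C| = 4010 ≤ bound (satisfied).

Step 1: Compute V_q(n, t) = Σ_{j=0}^2 C(n, j) (q−1)^j.
  j = 0: C(8,0)·(6)^0 = 1·1 = 1.
  j = 1: C(8,1)·(6)^1 = 8·6 = 48.
  j = 2: C(8,2)·(6)^2 = 28·36 = 1008.
  V_q(n, t) = 1 + 48 + 1008 = 1057.
Step 2: q^n = 7^8 = 5764801.
Step 3: Hamming bound ⌊q^n / V_q(n,t)⌋ = ⌊5764801/1057⌋ = 5453.
Step 4: Compare |C| = 4010 to 5453: satisfied.
The claimed |C| lies below the Hamming bound.


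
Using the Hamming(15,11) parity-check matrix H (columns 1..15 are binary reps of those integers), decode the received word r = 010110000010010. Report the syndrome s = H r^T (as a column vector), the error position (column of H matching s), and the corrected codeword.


s = (0, 1, 1, 0)^T, error position = 6, corrected codeword c = 010111000010010

Compute s = H r^T mod 2 one row at a time:
  s_1 = 0 + 0 + 0 + 1 + 0 + 0 + 1 + 0 = 2 ≡ 0 (mod 2).
  s_2 = 1 + 1 + 0 + 0 + 0 + 0 + 1 + 0 = 3 ≡ 1 (mod 2).
  s_3 = 1 + 0 + 0 + 0 + 0 + 1 + 1 + 0 = 3 ≡ 1 (mod 2).
  s_4 = 0 + 0 + 1 + 0 + 0 + 1 + 0 + 0 = 2 ≡ 0 (mod 2).
s = (0, 1, 1, 0)^T — this equals column 6 of H (binary 0110), so error is at position 6.
Correct: flip bit 6 of r = 010110000010010 to get c = 010111000010010.


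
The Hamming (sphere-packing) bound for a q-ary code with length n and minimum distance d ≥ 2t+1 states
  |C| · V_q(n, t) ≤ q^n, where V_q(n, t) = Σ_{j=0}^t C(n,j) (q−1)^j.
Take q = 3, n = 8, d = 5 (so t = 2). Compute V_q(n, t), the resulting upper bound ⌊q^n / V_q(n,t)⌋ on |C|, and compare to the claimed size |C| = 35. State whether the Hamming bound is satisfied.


V_q(n, t) = 129, q^n = 6561, Hamming bound = 50, |C| = 35 ≤ bound (satisfied).

Step 1: Compute V_q(n, t) = Σ_{j=0}^2 C(n, j) (q−1)^j.
  j = 0: C(8,0)·(2)^0 = 1·1 = 1.
  j = 1: C(8,1)·(2)^1 = 8·2 = 16.
  j = 2: C(8,2)·(2)^2 = 28·4 = 112.
  V_q(n, t) = 1 + 16 + 112 = 129.
Step 2: q^n = 3^8 = 6561.
Step 3: Hamming bound ⌊q^n / V_q(n,t)⌋ = ⌊6561/129⌋ = 50.
Step 4: Compare |C| = 35 to 50: satisfied.
The claimed |C| lies below the Hamming bound.


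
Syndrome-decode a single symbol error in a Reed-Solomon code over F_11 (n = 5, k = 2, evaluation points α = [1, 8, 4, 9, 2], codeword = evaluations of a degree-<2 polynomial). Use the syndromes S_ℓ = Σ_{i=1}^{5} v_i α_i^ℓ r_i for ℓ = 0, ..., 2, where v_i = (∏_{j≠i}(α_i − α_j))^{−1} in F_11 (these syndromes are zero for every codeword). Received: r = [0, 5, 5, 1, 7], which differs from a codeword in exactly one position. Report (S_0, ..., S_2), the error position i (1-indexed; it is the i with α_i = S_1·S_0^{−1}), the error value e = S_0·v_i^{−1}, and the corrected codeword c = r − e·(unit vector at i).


S = (5, 9, 3), error at position 3, error magnitude e = 6, c = [0, 5, 10, 1, 7].

Step 1: column multipliers v_i = (∏_{j≠i}(α_i − α_j))^{−1} mod 11.
  i = 1 (α = 1): (1−8)(1−4)(1−9)(1−2) = (−7)·(−3)·(−8)·(−1) = 168 ≡ 3, so v_1 = 3^{−1} = 4 (mod 11).
  i = 2 (α = 8): (8−1)(8−4)(8−9)(8−2) = 7·4·(−1)·6 = −168 ≡ 8, so v_2 = 8^{−1} = 7 (mod 11).
  i = 3 (α = 4): (4−1)(4−8)(4−9)(4−2) = 3·(−4)·(−5)·2 = 120 ≡ 10, so v_3 = 10^{−1} = 10 (mod 11).
  i = 4 (α = 9): (9−1)(9−8)(9−4)(9−2) = 8·1·5·7 = 280 ≡ 5, so v_4 = 5^{−1} = 9 (mod 11).
  i = 5 (α = 2): (2−1)(2−8)(2−4)(2−9) = 1·(−6)·(−2)·(−7) = −84 ≡ 4, so v_5 = 4^{−1} = 3 (mod 11).
  v = [4, 7, 10, 9, 3].
Step 2: syndromes of r = [0, 5, 5, 1, 7] (all sums mod 11).
  S_0 = Σ v_i r_i = 4·0 + 7·5 + 10·5 + 9·1 + 3·7 = 115 ≡ 5.
  S_1 = Σ v_i α_i r_i = 4·1·0 + 7·8·5 + 10·4·5 + 9·9·1 + 3·2·7 = 603 ≡ 9.
  α_i^2 mod 11 = [1, 9, 5, 4, 4].
  S_2 = Σ v_i α_i^2 r_i = 4·1·0 + 7·9·5 + 10·5·5 + 9·4·1 + 3·4·7 = 685 ≡ 3.
  S = (5, 9, 3) ≠ 0, so r is not a codeword (an error is present).
Step 3: locate the error. For a single error e at position i, S_ℓ = v_i·e·α_i^ℓ, so α_err = S_1/S_0.
  S_0^{−1} = 5^{−1} = 9 (mod 11), so α_err = 9·9 = 81 ≡ 4 = α_3. Error position i = 3.
  Consistency check: S_2/S_1 = 3·5 = 15 ≡ 4 = α_err ✓ (single-error assumption holds).
Step 4: error magnitude e = S_0/v_3 = S_0·∏_{j≠3}(α_3 − α_j) = 5·10 = 50 ≡ 6 (mod 11).
Step 5: correct position 3: c_3 = r_3 − e = 5 − 6 ≡ 10 (mod 11). Hence c = [0, 5, 10, 1, 7].
  Check: interpolating c through the α_i gives m(x) = 4 + 7·x (degree < 2) with m(α_i) = c_i for every i, so c is indeed a codeword.


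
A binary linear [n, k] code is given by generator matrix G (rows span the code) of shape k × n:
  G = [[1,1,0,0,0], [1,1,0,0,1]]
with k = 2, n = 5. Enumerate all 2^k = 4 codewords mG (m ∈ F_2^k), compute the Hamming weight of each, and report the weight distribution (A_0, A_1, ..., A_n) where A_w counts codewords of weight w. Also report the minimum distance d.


Weight distribution: A_0 = 1, A_1 = 1, A_2 = 1, A_3 = 1. Minimum distance d = 1.

Enumerate all 2^2 = 4 messages m ∈ F_2^2.
For each, compute codeword c = mG in F_2^5, then tally its weight.
  m = 00 → c = 00000, weight = 0.
  m = 10 → c = 11000, weight = 2.
  m = 01 → c = 11001, weight = 3.
  m = 11 → c = 00001, weight = 1.
Tally weights:
  weight 0: 1 codewords.
  weight 1: 1 codewords.
  weight 2: 1 codewords.
  weight 3: 1 codewords.
Minimum distance d = smallest w > 0 with A_w > 0 = 1.
Sanity: Σ A_w = 4 = 2^2 = 4 ✓.


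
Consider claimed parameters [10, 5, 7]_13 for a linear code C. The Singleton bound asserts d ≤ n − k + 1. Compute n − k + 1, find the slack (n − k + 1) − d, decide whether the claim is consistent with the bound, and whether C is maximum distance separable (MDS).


Singleton RHS = n − k + 1 = 6, slack = -1, bound violated (no such code; not MDS).

Singleton bound: d ≤ n − k + 1.
Here n = 10, k = 5, so n − k + 1 = 6.
Given d = 7, check d ≤ 6: NO.
Slack = (n − k + 1) − d = -1.
The slack is negative: d = 7 exceeds n − k + 1 = 6 by 1, so the Singleton bound is violated and no linear [10, 5, 7]_13 code can exist. In particular it is not MDS (MDS requires d = n − k + 1 exactly).
Description: the claimed parameters are [10, 5, 7]_13; such a code would be impossible (violates the Singleton bound).


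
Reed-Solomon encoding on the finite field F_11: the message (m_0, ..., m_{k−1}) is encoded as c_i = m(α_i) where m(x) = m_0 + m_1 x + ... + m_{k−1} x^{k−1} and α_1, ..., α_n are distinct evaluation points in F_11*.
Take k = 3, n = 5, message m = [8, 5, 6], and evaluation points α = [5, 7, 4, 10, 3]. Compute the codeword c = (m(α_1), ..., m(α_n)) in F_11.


c = [7, 7, 3, 9, 0]

Message polynomial: m(x) = 8 + 5·x + 6·x^2 (mod 11).
For each evaluation point α_i, compute m(α_i) mod 11:
  α_1 = 5: Horner steps 6 → 2 → 7, so m(5) = 7.
  α_2 = 7: Horner steps 6 → 3 → 7, so m(7) = 7.
  α_3 = 4: Horner steps 6 → 7 → 3, so m(4) = 3.
  α_4 = 10: Horner steps 6 → 10 → 9, so m(10) = 9.
  α_5 = 3: Horner steps 6 → 1 → 0, so m(3) = 0.
Codeword c = [7, 7, 3, 9, 0] ∈ F_11^5.


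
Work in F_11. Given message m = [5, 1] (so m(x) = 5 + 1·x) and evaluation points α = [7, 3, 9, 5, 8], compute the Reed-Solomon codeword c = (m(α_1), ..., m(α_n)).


c = [1, 8, 3, 10, 2]

Message polynomial: m(x) = 5 + 1·x (mod 11).
For each evaluation point α_i, compute m(α_i) mod 11:
  α_1 = 7: Horner steps 1 → 1, so m(7) = 1.
  α_2 = 3: Horner steps 1 → 8, so m(3) = 8.
  α_3 = 9: Horner steps 1 → 3, so m(9) = 3.
  α_4 = 5: Horner steps 1 → 10, so m(5) = 10.
  α_5 = 8: Horner steps 1 → 2, so m(8) = 2.
Codeword c = [1, 8, 3, 10, 2] ∈ F_11^5.


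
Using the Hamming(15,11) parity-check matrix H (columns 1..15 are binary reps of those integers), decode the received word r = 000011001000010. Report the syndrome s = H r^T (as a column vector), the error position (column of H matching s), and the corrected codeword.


s = (0, 1, 0, 0)^T, error position = 4, corrected codeword c = 000111001000010

Compute s = H r^T mod 2 one row at a time:
  s_1 = 0 + 1 + 0 + 0 + 0 + 0 + 1 + 0 = 2 ≡ 0 (mod 2).
  s_2 = 0 + 1 + 1 + 0 + 0 + 0 + 1 + 0 = 3 ≡ 1 (mod 2).
  s_3 = 0 + 0 + 1 + 0 + 0 + 0 + 1 + 0 = 2 ≡ 0 (mod 2).
  s_4 = 0 + 0 + 1 + 0 + 1 + 0 + 0 + 0 = 2 ≡ 0 (mod 2).
s = (0, 1, 0, 0)^T — this equals column 4 of H (binary 0100), so error is at position 4.
Correct: flip bit 4 of r = 000011001000010 to get c = 000111001000010.


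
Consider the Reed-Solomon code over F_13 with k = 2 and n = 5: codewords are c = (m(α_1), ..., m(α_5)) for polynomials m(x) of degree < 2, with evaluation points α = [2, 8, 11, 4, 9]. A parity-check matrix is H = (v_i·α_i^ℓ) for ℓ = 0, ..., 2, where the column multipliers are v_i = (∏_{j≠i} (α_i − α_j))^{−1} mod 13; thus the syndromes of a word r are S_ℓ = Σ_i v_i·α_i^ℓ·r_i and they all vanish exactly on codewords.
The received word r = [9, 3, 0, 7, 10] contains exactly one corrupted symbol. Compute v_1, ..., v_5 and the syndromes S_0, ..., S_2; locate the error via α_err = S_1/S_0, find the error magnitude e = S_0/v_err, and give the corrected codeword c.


S = (1, 9, 3), error at position 5, error magnitude e = 8, c = [9, 3, 0, 7, 2].

Step 1: column multipliers v_i = (∏_{j≠i}(α_i − α_j))^{−1} mod 13.
  i = 1 (α = 2): (2−8)(2−11)(2−4)(2−9) = (−6)·(−9)·(−2)·(−7) = 756 ≡ 2, so v_1 = 2^{−1} = 7 (mod 13).
  i = 2 (α = 8): (8−2)(8−11)(8−4)(8−9) = 6·(−3)·4·(−1) = 72 ≡ 7, so v_2 = 7^{−1} = 2 (mod 13).
  i = 3 (α = 11): (11−2)(11−8)(11−4)(11−9) = 9·3·7·2 = 378 ≡ 1, so v_3 = 1^{−1} = 1 (mod 13).
  i = 4 (α = 4): (4−2)(4−8)(4−11)(4−9) = 2·(−4)·(−7)·(−5) = −280 ≡ 6, so v_4 = 6^{−1} = 11 (mod 13).
  i = 5 (α = 9): (9−2)(9−8)(9−11)(9−4) = 7·1·(−2)·5 = −70 ≡ 8, so v_5 = 8^{−1} = 5 (mod 13).
  v = [7, 2, 1, 11, 5].
Step 2: syndromes of r = [9, 3, 0, 7, 10] (all sums mod 13).
  S_0 = Σ v_i r_i = 7·9 + 2·3 + 1·0 + 11·7 + 5·10 = 196 ≡ 1.
  S_1 = Σ v_i α_i r_i = 7·2·9 + 2·8·3 + 1·11·0 + 11·4·7 + 5·9·10 = 932 ≡ 9.
  α_i^2 mod 13 = [4, 12, 4, 3, 3].
  S_2 = Σ v_i α_i^2 r_i = 7·4·9 + 2·12·3 + 1·4·0 + 11·3·7 + 5·3·10 = 705 ≡ 3.
  S = (1, 9, 3) ≠ 0, so r is not a codeword (an error is present).
Step 3: locate the error. For a single error e at position i, S_ℓ = v_i·e·α_i^ℓ, so α_err = S_1/S_0.
  S_0^{−1} = 1^{−1} = 1 (mod 13), so α_err = 9·1 = 9 ≡ 9 = α_5. Error position i = 5.
  Consistency check: S_2/S_1 = 3·3 = 9 ≡ 9 = α_err ✓ (single-error assumption holds).
Step 4: error magnitude e = S_0/v_5 = S_0·∏_{j≠5}(α_5 − α_j) = 1·8 = 8 ≡ 8 (mod 13).
Step 5: correct position 5: c_5 = r_5 − e = 10 − 8 ≡ 2 (mod 13). Hence c = [9, 3, 0, 7, 2].
  Check: interpolating c through the α_i gives m(x) = 11 + 12·x (degree < 2) with m(α_i) = c_i for every i, so c is indeed a codeword.


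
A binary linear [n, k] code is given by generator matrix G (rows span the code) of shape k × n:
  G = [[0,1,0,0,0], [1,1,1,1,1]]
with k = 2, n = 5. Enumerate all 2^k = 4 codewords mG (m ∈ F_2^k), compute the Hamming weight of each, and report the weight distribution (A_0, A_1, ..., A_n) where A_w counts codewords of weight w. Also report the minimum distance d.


Weight distribution: A_0 = 1, A_1 = 1, A_4 = 1, A_5 = 1. Minimum distance d = 1.

Enumerate all 2^2 = 4 messages m ∈ F_2^2.
For each, compute codeword c = mG in F_2^5, then tally its weight.
  m = 00 → c = 00000, weight = 0.
  m = 10 → c = 01000, weight = 1.
  m = 01 → c = 11111, weight = 5.
  m = 11 → c = 10111, weight = 4.
Tally weights:
  weight 0: 1 codewords.
  weight 1: 1 codewords.
  weight 4: 1 codewords.
  weight 5: 1 codewords.
Minimum distance d = smallest w > 0 with A_w > 0 = 1.
Sanity: Σ A_w = 4 = 2^2 = 4 ✓.


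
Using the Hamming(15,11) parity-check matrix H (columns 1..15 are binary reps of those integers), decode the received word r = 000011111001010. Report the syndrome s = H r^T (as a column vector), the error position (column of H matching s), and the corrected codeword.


s = (0, 1, 1, 1)^T, error position = 7, corrected codeword c = 000011011001010

Compute s = H r^T mod 2 one row at a time:
  s_1 = 1 + 1 + 0 + 0 + 1 + 0 + 1 + 0 = 4 ≡ 0 (mod 2).
  s_2 = 0 + 1 + 1 + 1 + 1 + 0 + 1 + 0 = 5 ≡ 1 (mod 2).
  s_3 = 0 + 0 + 1 + 1 + 0 + 0 + 1 + 0 = 3 ≡ 1 (mod 2).
  s_4 = 0 + 0 + 1 + 1 + 1 + 0 + 0 + 0 = 3 ≡ 1 (mod 2).
s = (0, 1, 1, 1)^T — this equals column 7 of H (binary 0111), so error is at position 7.
Correct: flip bit 7 of r = 000011111001010 to get c = 000011011001010.


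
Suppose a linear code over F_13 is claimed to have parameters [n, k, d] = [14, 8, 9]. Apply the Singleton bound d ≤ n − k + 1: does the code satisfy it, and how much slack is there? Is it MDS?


Singleton RHS = n − k + 1 = 7, slack = -2, bound violated (no such code; not MDS).

Singleton bound: d ≤ n − k + 1.
Here n = 14, k = 8, so n − k + 1 = 7.
Given d = 9, check d ≤ 7: NO.
Slack = (n − k + 1) − d = -2.
The slack is negative: d = 9 exceeds n − k + 1 = 7 by 2, so the Singleton bound is violated and no linear [14, 8, 9]_13 code can exist. In particular it is not MDS (MDS requires d = n − k + 1 exactly).
Description: the claimed parameters are [14, 8, 9]_13; such a code would be impossible (violates the Singleton bound).


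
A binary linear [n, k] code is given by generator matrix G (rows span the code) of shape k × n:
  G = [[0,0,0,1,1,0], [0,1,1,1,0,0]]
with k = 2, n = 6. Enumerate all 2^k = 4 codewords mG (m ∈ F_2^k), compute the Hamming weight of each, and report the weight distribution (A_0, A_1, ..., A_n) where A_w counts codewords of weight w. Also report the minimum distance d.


Weight distribution: A_0 = 1, A_2 = 1, A_3 = 2. Minimum distance d = 2.

Enumerate all 2^2 = 4 messages m ∈ F_2^2.
For each, compute codeword c = mG in F_2^6, then tally its weight.
  m = 00 → c = 000000, weight = 0.
  m = 10 → c = 000110, weight = 2.
  m = 01 → c = 011100, weight = 3.
  m = 11 → c = 011010, weight = 3.
Tally weights:
  weight 0: 1 codewords.
  weight 2: 1 codewords.
  weight 3: 2 codewords.
Minimum distance d = smallest w > 0 with A_w > 0 = 2.
Sanity: Σ A_w = 4 = 2^2 = 4 ✓.


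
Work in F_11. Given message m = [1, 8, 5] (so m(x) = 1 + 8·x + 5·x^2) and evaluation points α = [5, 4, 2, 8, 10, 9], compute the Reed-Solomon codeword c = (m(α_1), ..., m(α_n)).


c = [1, 3, 4, 0, 9, 5]

Message polynomial: m(x) = 1 + 8·x + 5·x^2 (mod 11).
For each evaluation point α_i, compute m(α_i) mod 11:
  α_1 = 5: Horner steps 5 → 0 → 1, so m(5) = 1.
  α_2 = 4: Horner steps 5 → 6 → 3, so m(4) = 3.
  α_3 = 2: Horner steps 5 → 7 → 4, so m(2) = 4.
  α_4 = 8: Horner steps 5 → 4 → 0, so m(8) = 0.
  α_5 = 10: Horner steps 5 → 3 → 9, so m(10) = 9.
  α_6 = 9: Horner steps 5 → 9 → 5, so m(9) = 5.
Codeword c = [1, 3, 4, 0, 9, 5] ∈ F_11^6.


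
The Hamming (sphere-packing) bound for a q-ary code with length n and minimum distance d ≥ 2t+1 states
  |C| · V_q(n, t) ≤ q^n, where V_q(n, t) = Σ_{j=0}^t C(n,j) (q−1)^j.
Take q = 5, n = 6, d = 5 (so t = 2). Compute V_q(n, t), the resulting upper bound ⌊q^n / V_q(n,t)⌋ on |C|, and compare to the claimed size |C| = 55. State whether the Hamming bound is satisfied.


V_q(n, t) = 265, q^n = 15625, Hamming bound = 58, |C| = 55 ≤ bound (satisfied).

Step 1: Compute V_q(n, t) = Σ_{j=0}^2 C(n, j) (q−1)^j.
  j = 0: C(6,0)·(4)^0 = 1·1 = 1.
  j = 1: C(6,1)·(4)^1 = 6·4 = 24.
  j = 2: C(6,2)·(4)^2 = 15·16 = 240.
  V_q(n, t) = 1 + 24 + 240 = 265.
Step 2: q^n = 5^6 = 15625.
Step 3: Hamming bound ⌊q^n / V_q(n,t)⌋ = ⌊15625/265⌋ = 58.
Step 4: Compare |C| = 55 to 58: satisfied.
The claimed |C| lies below the Hamming bound.


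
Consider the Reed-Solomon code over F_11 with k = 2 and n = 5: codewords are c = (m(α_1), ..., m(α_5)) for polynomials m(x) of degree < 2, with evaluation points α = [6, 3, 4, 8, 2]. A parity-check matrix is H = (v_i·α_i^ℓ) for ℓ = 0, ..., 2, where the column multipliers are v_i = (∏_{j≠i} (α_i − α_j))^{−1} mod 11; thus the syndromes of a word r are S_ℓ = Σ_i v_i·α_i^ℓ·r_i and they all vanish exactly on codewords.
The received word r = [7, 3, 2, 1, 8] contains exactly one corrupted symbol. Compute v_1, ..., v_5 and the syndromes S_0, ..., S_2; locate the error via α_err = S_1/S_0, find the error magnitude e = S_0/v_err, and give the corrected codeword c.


S = (6, 7, 10), error at position 2, error magnitude e = 9, c = [7, 5, 2, 1, 8].

Step 1: column multipliers v_i = (∏_{j≠i}(α_i − α_j))^{−1} mod 11.
  i = 1 (α = 6): (6−3)(6−4)(6−8)(6−2) = 3·2·(−2)·4 = −48 ≡ 7, so v_1 = 7^{−1} = 8 (mod 11).
  i = 2 (α = 3): (3−6)(3−4)(3−8)(3−2) = (−3)·(−1)·(−5)·1 = −15 ≡ 7, so v_2 = 7^{−1} = 8 (mod 11).
  i = 3 (α = 4): (4−6)(4−3)(4−8)(4−2) = (−2)·1·(−4)·2 = 16 ≡ 5, so v_3 = 5^{−1} = 9 (mod 11).
  i = 4 (α = 8): (8−6)(8−3)(8−4)(8−2) = 2·5·4·6 = 240 ≡ 9, so v_4 = 9^{−1} = 5 (mod 11).
  i = 5 (α = 2): (2−6)(2−3)(2−4)(2−8) = (−4)·(−1)·(−2)·(−6) = 48 ≡ 4, so v_5 = 4^{−1} = 3 (mod 11).
  v = [8, 8, 9, 5, 3].
Step 2: syndromes of r = [7, 3, 2, 1, 8] (all sums mod 11).
  S_0 = Σ v_i r_i = 8·7 + 8·3 + 9·2 + 5·1 + 3·8 = 127 ≡ 6.
  S_1 = Σ v_i α_i r_i = 8·6·7 + 8·3·3 + 9·4·2 + 5·8·1 + 3·2·8 = 568 ≡ 7.
  α_i^2 mod 11 = [3, 9, 5, 9, 4].
  S_2 = Σ v_i α_i^2 r_i = 8·3·7 + 8·9·3 + 9·5·2 + 5·9·1 + 3·4·8 = 615 ≡ 10.
  S = (6, 7, 10) ≠ 0, so r is not a codeword (an error is present).
Step 3: locate the error. For a single error e at position i, S_ℓ = v_i·e·α_i^ℓ, so α_err = S_1/S_0.
  S_0^{−1} = 6^{−1} = 2 (mod 11), so α_err = 7·2 = 14 ≡ 3 = α_2. Error position i = 2.
  Consistency check: S_2/S_1 = 10·8 = 80 ≡ 3 = α_err ✓ (single-error assumption holds).
Step 4: error magnitude e = S_0/v_2 = S_0·∏_{j≠2}(α_2 − α_j) = 6·7 = 42 ≡ 9 (mod 11).
Step 5: correct position 2: c_2 = r_2 − e = 3 − 9 ≡ 5 (mod 11). Hence c = [7, 5, 2, 1, 8].
  Check: interpolating c through the α_i gives m(x) = 3 + 8·x (degree < 2) with m(α_i) = c_i for every i, so c is indeed a codeword.


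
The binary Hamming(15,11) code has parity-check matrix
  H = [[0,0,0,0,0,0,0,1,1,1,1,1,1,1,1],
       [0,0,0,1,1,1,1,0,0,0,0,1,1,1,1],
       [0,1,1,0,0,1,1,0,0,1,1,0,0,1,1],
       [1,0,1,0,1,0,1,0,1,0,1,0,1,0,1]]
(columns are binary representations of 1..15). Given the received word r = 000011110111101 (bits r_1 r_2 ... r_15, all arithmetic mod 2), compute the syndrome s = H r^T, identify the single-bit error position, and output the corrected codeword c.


s = (0, 0, 1, 1)^T, error position = 3, corrected codeword c = 001011110111101

Compute s = H r^T mod 2 one row at a time:
  s_1 = 1 + 0 + 1 + 1 + 1 + 1 + 0 + 1 = 6 ≡ 0 (mod 2).
  s_2 = 0 + 1 + 1 + 1 + 1 + 1 + 0 + 1 = 6 ≡ 0 (mod 2).
  s_3 = 0 + 0 + 1 + 1 + 1 + 1 + 0 + 1 = 5 ≡ 1 (mod 2).
  s_4 = 0 + 0 + 1 + 1 + 0 + 1 + 1 + 1 = 5 ≡ 1 (mod 2).
s = (0, 0, 1, 1)^T — this equals column 3 of H (binary 0011), so error is at position 3.
Correct: flip bit 3 of r = 000011110111101 to get c = 001011110111101.
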